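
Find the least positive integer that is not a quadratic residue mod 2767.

(2/2767) = +1, so 2 is a residue.
(3/2767) = −1, so 3 is the smallest positive non-residue mod 2767.

3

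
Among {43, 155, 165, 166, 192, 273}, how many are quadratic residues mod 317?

(43/317) = +1 → QR.
(155/317) = -1 → non-residue.
(165/317) = +1 → QR.
(166/317) = -1 → non-residue.
(192/317) = -1 → non-residue.
(273/317) = +1 → QR.
Total quadratic residues among the 6: 3.

3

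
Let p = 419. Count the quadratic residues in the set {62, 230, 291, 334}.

3

(62/419) = +1 → QR.
(230/419) = -1 → non-residue.
(291/419) = +1 → QR.
(334/419) = +1 → QR.
Total quadratic residues among the 4: 3.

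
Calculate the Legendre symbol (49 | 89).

Reciprocity: 49 ≡ 1 and 89 ≡ 1 (mod 4), so (49/89) = +(89/49).
Reduce top mod 49: now compute (40/49).
Pull out 2^3: since 49 ≡ 1 (mod 8), (2/49) = +1, so (2/49)^3 = +1.
Reciprocity: 5 ≡ 1 and 49 ≡ 1 (mod 4), so (5/49) = +(49/5).
Reduce top mod 5: now compute (4/5).
Pull out 2^2: since 5 ≡ 5 (mod 8), (2/5) = -1, so (2/5)^2 = +1.
Reached (1/5) = 1. Collecting the sign flips along the way, the symbol is +1.

1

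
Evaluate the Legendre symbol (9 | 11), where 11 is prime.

1

Euler's criterion: (9/11) ≡ 9^5 (mod 11).
9^2 ≡ 4 (mod 11)
9^4 ≡ 5 (mod 11)
9^5 = 9^(4+1) ≡ 1 (mod 11).
Result is 1, so (9/11) = 1.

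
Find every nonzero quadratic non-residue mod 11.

2,6,7,8,10

Square k = 1,…,5 (k and 11−k give the same square):
1²=1, 2²=4, 3²=9, 4²≡5, 5²≡3 (mod 11).
The residues are {1, 3, 4, 5, 9}; the non-residues are the remaining 5 nonzero classes.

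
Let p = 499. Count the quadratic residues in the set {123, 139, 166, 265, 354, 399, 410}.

(123/499) = +1 → QR.
(139/499) = +1 → QR.
(166/499) = +1 → QR.
(265/499) = -1 → non-residue.
(354/499) = -1 → non-residue.
(399/499) = -1 → non-residue.
(410/499) = +1 → QR.
Total quadratic residues among the 7: 4.

4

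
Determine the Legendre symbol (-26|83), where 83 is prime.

-1

Euler's criterion: (-26/83) ≡ 57^41 (mod 83).
57^2 ≡ 12 (mod 83)
57^4 ≡ 61 (mod 83)
57^8 ≡ 69 (mod 83)
57^16 ≡ 30 (mod 83)
57^32 ≡ 70 (mod 83)
57^41 = 57^(32+8+1) ≡ 82 (mod 83).
Result is 82 ≡ −1, so (-26/83) = −1.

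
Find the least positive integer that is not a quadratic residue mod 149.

(2/149) = −1, so 2 is the smallest positive non-residue mod 149.

2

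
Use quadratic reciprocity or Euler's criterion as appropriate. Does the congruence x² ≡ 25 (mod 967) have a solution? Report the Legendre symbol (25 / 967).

1

Euler's criterion: (25/967) ≡ 25^483 (mod 967).
25^2 ≡ 625 (mod 967)
25^4 ≡ 924 (mod 967)
25^8 ≡ 882 (mod 967)
25^16 ≡ 456 (mod 967)
25^32 ≡ 31 (mod 967)
25^64 ≡ 961 (mod 967)
25^128 ≡ 36 (mod 967)
25^256 ≡ 329 (mod 967)
25^483 = 25^(256+128+64+32+2+1) ≡ 1 (mod 967).
Result is 1, so (25/967) = 1.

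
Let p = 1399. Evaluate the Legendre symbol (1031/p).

Reciprocity: 1031 ≡ 3 and 1399 ≡ 3 (mod 4), so (1031/1399) = −(1399/1031).
Reduce top mod 1031: now compute (368/1031).
Pull out 2^4: since 1031 ≡ 7 (mod 8), (2/1031) = +1, so (2/1031)^4 = +1.
Reciprocity: 23 ≡ 3 and 1031 ≡ 3 (mod 4), so (23/1031) = −(1031/23).
Reduce top mod 23: now compute (19/23).
Reciprocity: 19 ≡ 3 and 23 ≡ 3 (mod 4), so (19/23) = −(23/19).
Reduce top mod 19: now compute (4/19).
Pull out 2^2: since 19 ≡ 3 (mod 8), (2/19) = -1, so (2/19)^2 = +1.
Reached (1/19) = 1. Collecting the sign flips along the way, the symbol is -1.

-1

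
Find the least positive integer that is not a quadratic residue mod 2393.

3

(2/2393) = +1, so 2 is a residue.
(3/2393) = −1, so 3 is the smallest positive non-residue mod 2393.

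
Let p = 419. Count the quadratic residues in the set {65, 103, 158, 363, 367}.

(65/419) = +1 → QR.
(103/419) = -1 → non-residue.
(158/419) = -1 → non-residue.
(363/419) = +1 → QR.
(367/419) = -1 → non-residue.
Total quadratic residues among the 5: 2.

2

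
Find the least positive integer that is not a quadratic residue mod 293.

2

(2/293) = −1, so 2 is the smallest positive non-residue mod 293.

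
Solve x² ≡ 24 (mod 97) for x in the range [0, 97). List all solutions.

97 ≡ 1 (mod 4), so we find a root by search.
Trying successive values, 11² = 121 ≡ 24 (mod 97). The other root is 97 − 11 = 86.

11, 86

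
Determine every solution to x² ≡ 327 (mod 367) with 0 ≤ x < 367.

Since 367 ≡ 3 (mod 4), a square root of 327 is 327^((367+1)/4) = 327^92 mod 367.
Repeated squaring: 327^2≡132, 327^4≡175, 327^8≡164, 327^16≡105, 327^32≡15, 327^64≡225 (mod 367).
327^92 = 327^(64+16+8+4) ≡ 229 (mod 367).
Check: 229² = 52441 ≡ 327 (mod 367). The two roots are 138 and 229.

138, 229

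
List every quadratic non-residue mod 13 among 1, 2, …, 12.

2, 5, 6, 7, 8, 11

Square k = 1,…,6 (k and 13−k give the same square):
1²=1, 2²=4, 3²=9, 4²≡3, 5²≡12, 6²≡10 (mod 13).
The residues are {1, 3, 4, 9, 10, 12}; the non-residues are the remaining 6 nonzero classes.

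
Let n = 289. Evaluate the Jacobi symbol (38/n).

Pull out 2: since 289 ≡ 1 (mod 8), (2/289) = +1.
Reciprocity: 19 ≡ 3 and 289 ≡ 1 (mod 4), so (19/289) = +(289/19).
Reduce top mod 19: now compute (4/19).
Pull out 2^2: since 19 ≡ 3 (mod 8), (2/19) = -1, so (2/19)^2 = +1.
Reached (1/19) = 1. Collecting the sign flips along the way, the symbol is +1.

1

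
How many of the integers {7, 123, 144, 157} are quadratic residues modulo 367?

(7/367) = +1 → QR.
(123/367) = -1 → non-residue.
(144/367) = +1 → QR.
(157/367) = -1 → non-residue.
Total quadratic residues among the 4: 2.

2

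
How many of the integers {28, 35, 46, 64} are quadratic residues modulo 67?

2

(28/67) = -1 → non-residue.
(35/67) = +1 → QR.
(46/67) = -1 → non-residue.
(64/67) = +1 → QR.
Total quadratic residues among the 4: 2.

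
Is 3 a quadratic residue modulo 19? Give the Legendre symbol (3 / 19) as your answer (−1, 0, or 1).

Reciprocity: 3 ≡ 3 and 19 ≡ 3 (mod 4), so (3/19) = −(19/3).
Reduce top mod 3: now compute (1/3).
Reached (1/3) = 1. Collecting the sign flips along the way, the symbol is -1.

-1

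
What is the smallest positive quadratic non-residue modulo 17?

(2/17) = +1, so 2 is a residue.
(3/17) = −1, so 3 is the smallest positive non-residue mod 17.

3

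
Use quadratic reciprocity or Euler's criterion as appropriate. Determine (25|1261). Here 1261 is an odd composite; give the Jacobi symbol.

1

Reciprocity: 25 ≡ 1 and 1261 ≡ 1 (mod 4), so (25/1261) = +(1261/25).
Reduce top mod 25: now compute (11/25).
Reciprocity: 11 ≡ 3 and 25 ≡ 1 (mod 4), so (11/25) = +(25/11).
Reduce top mod 11: now compute (3/11).
Reciprocity: 3 ≡ 3 and 11 ≡ 3 (mod 4), so (3/11) = −(11/3).
Reduce top mod 3: now compute (2/3).
Pull out 2: since 3 ≡ 3 (mod 8), (2/3) = -1.
Reached (1/3) = 1. Collecting the sign flips along the way, the symbol is +1.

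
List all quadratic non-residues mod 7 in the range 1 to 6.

Square k = 1,…,3 (k and 7−k give the same square):
1²=1, 2²=4, 3²≡2 (mod 7).
The residues are {1, 2, 4}; the non-residues are the remaining 3 nonzero classes.

3 5 6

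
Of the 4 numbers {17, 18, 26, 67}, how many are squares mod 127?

(17/127) = +1 → QR.
(18/127) = +1 → QR.
(26/127) = +1 → QR.
(67/127) = -1 → non-residue.
Total quadratic residues among the 4: 3.

3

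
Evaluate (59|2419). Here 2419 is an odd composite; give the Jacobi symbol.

0

Reciprocity: 59 ≡ 3 and 2419 ≡ 3 (mod 4), so (59/2419) = −(2419/59).
Reduce top mod 59: now compute (0/59).
Top reduces to 0: gcd > 1, so the symbol is 0.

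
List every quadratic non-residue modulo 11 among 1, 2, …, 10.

Square k = 1,…,5 (k and 11−k give the same square):
1²=1, 2²=4, 3²=9, 4²≡5, 5²≡3 (mod 11).
The residues are {1, 3, 4, 5, 9}; the non-residues are the remaining 5 nonzero classes.

2,6,7,8,10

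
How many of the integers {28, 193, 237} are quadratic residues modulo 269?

(28/269) = -1 → non-residue.
(193/269) = -1 → non-residue.
(237/269) = -1 → non-residue.
Total quadratic residues among the 3: 0.

0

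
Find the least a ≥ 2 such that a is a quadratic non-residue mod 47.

(2/47) = +1, so 2 is a residue.
(3/47) = +1, so 3 is a residue.
(4/47) = +1, so 4 is a residue.
(5/47) = −1, so 5 is the smallest positive non-residue mod 47.

5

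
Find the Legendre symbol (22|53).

-1

Pull out 2: since 53 ≡ 5 (mod 8), (2/53) = -1.
Reciprocity: 11 ≡ 3 and 53 ≡ 1 (mod 4), so (11/53) = +(53/11).
Reduce top mod 11: now compute (9/11).
Reciprocity: 9 ≡ 1 and 11 ≡ 3 (mod 4), so (9/11) = +(11/9).
Reduce top mod 9: now compute (2/9).
Pull out 2: since 9 ≡ 1 (mod 8), (2/9) = +1.
Reached (1/9) = 1. Collecting the sign flips along the way, the symbol is -1.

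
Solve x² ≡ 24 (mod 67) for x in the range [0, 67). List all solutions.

Since 67 ≡ 3 (mod 4), a square root of 24 is 24^((67+1)/4) = 24^17 mod 67.
Repeated squaring: 24^2≡40, 24^4≡59, 24^8≡64, 24^16≡9 (mod 67).
24^17 = 24^(16+1) ≡ 15 (mod 67).
Check: 15² = 225 ≡ 24 (mod 67). The two roots are 15 and 52.

15, 52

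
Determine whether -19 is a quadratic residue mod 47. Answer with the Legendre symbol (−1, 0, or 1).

Euler's criterion: (-19/47) ≡ 28^23 (mod 47).
28^2 ≡ 32 (mod 47)
28^4 ≡ 37 (mod 47)
28^8 ≡ 6 (mod 47)
28^16 ≡ 36 (mod 47)
28^23 = 28^(16+4+2+1) ≡ 1 (mod 47).
Result is 1, so (-19/47) = 1.

1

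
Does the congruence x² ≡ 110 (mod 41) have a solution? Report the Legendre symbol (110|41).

First reduce: 110 ≡ 28 (mod 41).
Pull out 2^2: since 41 ≡ 1 (mod 8), (2/41) = +1, so (2/41)^2 = +1.
Reciprocity: 7 ≡ 3 and 41 ≡ 1 (mod 4), so (7/41) = +(41/7).
Reduce top mod 7: now compute (6/7).
Pull out 2: since 7 ≡ 7 (mod 8), (2/7) = +1.
Reciprocity: 3 ≡ 3 and 7 ≡ 3 (mod 4), so (3/7) = −(7/3).
Reduce top mod 3: now compute (1/3).
Reached (1/3) = 1. Collecting the sign flips along the way, the symbol is -1.

-1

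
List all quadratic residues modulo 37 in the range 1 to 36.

Square k = 1,…,18 (k and 37−k give the same square):
1²=1, 2²=4, 3²=9, 4²=16, 5²=25, 6²=36, 7²≡12, 8²≡27, 9²≡7, 10²≡26, 11²≡10, 12²≡33, 13²≡21, 14²≡11, 15²≡3, 16²≡34, 17²≡30, 18²≡28 (mod 37).
So the quadratic residues mod 37 are {1, 3, 4, 7, 9, 10, 11, 12, 16, 21, 25, 26, 27, 28, 30, 33, 34, 36}.

1 3 4 7 9 10 11 12 16 21 25 26 27 28 30 33 34 36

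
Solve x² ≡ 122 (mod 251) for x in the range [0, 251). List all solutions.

97, 154

Since 251 ≡ 3 (mod 4), a square root of 122 is 122^((251+1)/4) = 122^63 mod 251.
Repeated squaring: 122^2≡75, 122^4≡103, 122^8≡67, 122^16≡222, 122^32≡88 (mod 251).
122^63 = 122^(32+16+8+4+2+1) ≡ 154 (mod 251).
Check: 154² = 23716 ≡ 122 (mod 251). The two roots are 97 and 154.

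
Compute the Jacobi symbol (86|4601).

Pull out 2: since 4601 ≡ 1 (mod 8), (2/4601) = +1.
Reciprocity: 43 ≡ 3 and 4601 ≡ 1 (mod 4), so (43/4601) = +(4601/43).
Reduce top mod 43: now compute (0/43).
Top reduces to 0: gcd > 1, so the symbol is 0.

0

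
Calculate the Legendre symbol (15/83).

Reciprocity: 15 ≡ 3 and 83 ≡ 3 (mod 4), so (15/83) = −(83/15).
Reduce top mod 15: now compute (8/15).
Pull out 2^3: since 15 ≡ 7 (mod 8), (2/15) = +1, so (2/15)^3 = +1.
Reached (1/15) = 1. Collecting the sign flips along the way, the symbol is -1.

-1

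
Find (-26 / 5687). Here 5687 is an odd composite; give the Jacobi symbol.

1

First reduce: -26 ≡ 5661 (mod 5687).
Reciprocity: 5661 ≡ 1 and 5687 ≡ 3 (mod 4), so (5661/5687) = +(5687/5661).
Reduce top mod 5661: now compute (26/5661).
Pull out 2: since 5661 ≡ 5 (mod 8), (2/5661) = -1.
Reciprocity: 13 ≡ 1 and 5661 ≡ 1 (mod 4), so (13/5661) = +(5661/13).
Reduce top mod 13: now compute (6/13).
Pull out 2: since 13 ≡ 5 (mod 8), (2/13) = -1.
Reciprocity: 3 ≡ 3 and 13 ≡ 1 (mod 4), so (3/13) = +(13/3).
Reduce top mod 3: now compute (1/3).
Reached (1/3) = 1. Collecting the sign flips along the way, the symbol is +1.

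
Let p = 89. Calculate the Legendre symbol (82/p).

Pull out 2: since 89 ≡ 1 (mod 8), (2/89) = +1.
Reciprocity: 41 ≡ 1 and 89 ≡ 1 (mod 4), so (41/89) = +(89/41).
Reduce top mod 41: now compute (7/41).
Reciprocity: 7 ≡ 3 and 41 ≡ 1 (mod 4), so (7/41) = +(41/7).
Reduce top mod 7: now compute (6/7).
Pull out 2: since 7 ≡ 7 (mod 8), (2/7) = +1.
Reciprocity: 3 ≡ 3 and 7 ≡ 3 (mod 4), so (3/7) = −(7/3).
Reduce top mod 3: now compute (1/3).
Reached (1/3) = 1. Collecting the sign flips along the way, the symbol is -1.

-1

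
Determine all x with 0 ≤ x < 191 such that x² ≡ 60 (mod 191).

Since 191 ≡ 3 (mod 4), a square root of 60 is 60^((191+1)/4) = 60^48 mod 191.
Repeated squaring: 60^2≡162, 60^4≡77, 60^8≡8, 60^16≡64, 60^32≡85 (mod 191).
60^48 = 60^(32+16) ≡ 92 (mod 191).
Check: 92² = 8464 ≡ 60 (mod 191). The two roots are 92 and 99.

92, 99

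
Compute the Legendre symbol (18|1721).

Pull out 2: since 1721 ≡ 1 (mod 8), (2/1721) = +1.
Reciprocity: 9 ≡ 1 and 1721 ≡ 1 (mod 4), so (9/1721) = +(1721/9).
Reduce top mod 9: now compute (2/9).
Pull out 2: since 9 ≡ 1 (mod 8), (2/9) = +1.
Reached (1/9) = 1. Collecting the sign flips along the way, the symbol is +1.

1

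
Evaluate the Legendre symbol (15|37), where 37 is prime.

-1

Euler's criterion: (15/37) ≡ 15^18 (mod 37).
15^2 ≡ 3 (mod 37)
15^4 ≡ 9 (mod 37)
15^8 ≡ 7 (mod 37)
15^16 ≡ 12 (mod 37)
15^18 = 15^(16+2) ≡ 36 (mod 37).
Result is 36 ≡ −1, so (15/37) = −1.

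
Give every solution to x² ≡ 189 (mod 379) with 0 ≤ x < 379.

Since 379 ≡ 3 (mod 4), a square root of 189 is 189^((379+1)/4) = 189^95 mod 379.
Repeated squaring: 189^2≡95, 189^4≡308, 189^8≡114, 189^16≡110, 189^32≡351, 189^64≡26 (mod 379).
189^95 = 189^(64+16+8+4+2+1) ≡ 319 (mod 379).
Check: 319² = 101761 ≡ 189 (mod 379). The two roots are 60 and 319.

60, 319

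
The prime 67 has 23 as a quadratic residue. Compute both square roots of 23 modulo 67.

31, 36

Since 67 ≡ 3 (mod 4), a square root of 23 is 23^((67+1)/4) = 23^17 mod 67.
Repeated squaring: 23^2≡60, 23^4≡49, 23^8≡56, 23^16≡54 (mod 67).
23^17 = 23^(16+1) ≡ 36 (mod 67).
Check: 36² = 1296 ≡ 23 (mod 67). The two roots are 31 and 36.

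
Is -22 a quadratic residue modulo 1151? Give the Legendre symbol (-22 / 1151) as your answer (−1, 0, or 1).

Euler's criterion: (-22/1151) ≡ 1129^575 (mod 1151).
1129^2 ≡ 484 (mod 1151)
1129^4 ≡ 603 (mod 1151)
1129^8 ≡ 1044 (mod 1151)
1129^16 ≡ 1090 (mod 1151)
1129^32 ≡ 268 (mod 1151)
1129^64 ≡ 462 (mod 1151)
1129^128 ≡ 509 (mod 1151)
1129^256 ≡ 106 (mod 1151)
1129^512 ≡ 877 (mod 1151)
1129^575 = 1129^(512+32+16+8+4+2+1) ≡ 1150 (mod 1151).
Result is 1150 ≡ −1, so (-22/1151) = −1.

-1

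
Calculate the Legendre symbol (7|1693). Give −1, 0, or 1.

Reciprocity: 7 ≡ 3 and 1693 ≡ 1 (mod 4), so (7/1693) = +(1693/7).
Reduce top mod 7: now compute (6/7).
Pull out 2: since 7 ≡ 7 (mod 8), (2/7) = +1.
Reciprocity: 3 ≡ 3 and 7 ≡ 3 (mod 4), so (3/7) = −(7/3).
Reduce top mod 3: now compute (1/3).
Reached (1/3) = 1. Collecting the sign flips along the way, the symbol is -1.

-1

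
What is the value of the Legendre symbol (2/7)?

Euler's criterion: (2/7) ≡ 2^3 (mod 7).
2^2 ≡ 4 (mod 7)
2^3 = 2^(2+1) ≡ 1 (mod 7).
Result is 1, so (2/7) = 1.

1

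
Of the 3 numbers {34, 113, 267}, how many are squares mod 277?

3

(34/277) = +1 → QR.
(113/277) = +1 → QR.
(267/277) = +1 → QR.
Total quadratic residues among the 3: 3.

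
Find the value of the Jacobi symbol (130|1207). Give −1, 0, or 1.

Pull out 2: since 1207 ≡ 7 (mod 8), (2/1207) = +1.
Reciprocity: 65 ≡ 1 and 1207 ≡ 3 (mod 4), so (65/1207) = +(1207/65).
Reduce top mod 65: now compute (37/65).
Reciprocity: 37 ≡ 1 and 65 ≡ 1 (mod 4), so (37/65) = +(65/37).
Reduce top mod 37: now compute (28/37).
Pull out 2^2: since 37 ≡ 5 (mod 8), (2/37) = -1, so (2/37)^2 = +1.
Reciprocity: 7 ≡ 3 and 37 ≡ 1 (mod 4), so (7/37) = +(37/7).
Reduce top mod 7: now compute (2/7).
Pull out 2: since 7 ≡ 7 (mod 8), (2/7) = +1.
Reached (1/7) = 1. Collecting the sign flips along the way, the symbol is +1.

1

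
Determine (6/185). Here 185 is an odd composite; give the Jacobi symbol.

-1

Pull out 2: since 185 ≡ 1 (mod 8), (2/185) = +1.
Reciprocity: 3 ≡ 3 and 185 ≡ 1 (mod 4), so (3/185) = +(185/3).
Reduce top mod 3: now compute (2/3).
Pull out 2: since 3 ≡ 3 (mod 8), (2/3) = -1.
Reached (1/3) = 1. Collecting the sign flips along the way, the symbol is -1.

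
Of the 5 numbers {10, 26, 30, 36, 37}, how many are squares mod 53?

(10/53) = +1 → QR.
(26/53) = -1 → non-residue.
(30/53) = -1 → non-residue.
(36/53) = +1 → QR.
(37/53) = +1 → QR.
Total quadratic residues among the 5: 3.

3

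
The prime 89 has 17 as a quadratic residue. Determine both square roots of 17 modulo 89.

27, 62

89 ≡ 1 (mod 4), so we find a root by search.
Trying successive values, 27² = 729 ≡ 17 (mod 89). The other root is 89 − 27 = 62.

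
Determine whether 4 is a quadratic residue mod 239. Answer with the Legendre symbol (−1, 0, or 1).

1

Euler's criterion: (4/239) ≡ 4^119 (mod 239).
4^2 ≡ 16 (mod 239)
4^4 ≡ 17 (mod 239)
4^8 ≡ 50 (mod 239)
4^16 ≡ 110 (mod 239)
4^32 ≡ 150 (mod 239)
4^64 ≡ 34 (mod 239)
4^119 = 4^(64+32+16+4+2+1) ≡ 1 (mod 239).
Result is 1, so (4/239) = 1.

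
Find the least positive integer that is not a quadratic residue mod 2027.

(2/2027) = −1, so 2 is the smallest positive non-residue mod 2027.

2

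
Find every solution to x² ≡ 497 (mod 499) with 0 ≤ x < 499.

67, 432

Since 499 ≡ 3 (mod 4), a square root of 497 is 497^((499+1)/4) = 497^125 mod 499.
Repeated squaring: 497^2≡4, 497^4≡16, 497^8≡256, 497^16≡167, 497^32≡444, 497^64≡31 (mod 499).
497^125 = 497^(64+32+16+8+4+1) ≡ 67 (mod 499).
Check: 67² = 4489 ≡ 497 (mod 499). The two roots are 67 and 432.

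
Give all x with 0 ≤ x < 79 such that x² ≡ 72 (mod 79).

Since 79 ≡ 3 (mod 4), a square root of 72 is 72^((79+1)/4) = 72^20 mod 79.
Repeated squaring: 72^2≡49, 72^4≡31, 72^8≡13, 72^16≡11 (mod 79).
72^20 = 72^(16+4) ≡ 25 (mod 79).
Check: 25² = 625 ≡ 72 (mod 79). The two roots are 25 and 54.

25, 54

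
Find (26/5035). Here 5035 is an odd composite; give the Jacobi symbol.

-1

Pull out 2: since 5035 ≡ 3 (mod 8), (2/5035) = -1.
Reciprocity: 13 ≡ 1 and 5035 ≡ 3 (mod 4), so (13/5035) = +(5035/13).
Reduce top mod 13: now compute (4/13).
Pull out 2^2: since 13 ≡ 5 (mod 8), (2/13) = -1, so (2/13)^2 = +1.
Reached (1/13) = 1. Collecting the sign flips along the way, the symbol is -1.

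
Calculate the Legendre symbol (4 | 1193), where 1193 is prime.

Pull out 2^2: since 1193 ≡ 1 (mod 8), (2/1193) = +1, so (2/1193)^2 = +1.
Reached (1/1193) = 1. Collecting the sign flips along the way, the symbol is +1.

1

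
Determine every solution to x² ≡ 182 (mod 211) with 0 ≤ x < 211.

56, 155

Since 211 ≡ 3 (mod 4), a square root of 182 is 182^((211+1)/4) = 182^53 mod 211.
Repeated squaring: 182^2≡208, 182^4≡9, 182^8≡81, 182^16≡20, 182^32≡189 (mod 211).
182^53 = 182^(32+16+4+1) ≡ 56 (mod 211).
Check: 56² = 3136 ≡ 182 (mod 211). The two roots are 56 and 155.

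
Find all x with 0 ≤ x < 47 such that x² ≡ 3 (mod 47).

Since 47 ≡ 3 (mod 4), a square root of 3 is 3^((47+1)/4) = 3^12 mod 47.
Repeated squaring: 3^2≡9, 3^4≡34, 3^8≡28 (mod 47).
3^12 = 3^(8+4) ≡ 12 (mod 47).
Check: 12² = 144 ≡ 3 (mod 47). The two roots are 12 and 35.

12, 35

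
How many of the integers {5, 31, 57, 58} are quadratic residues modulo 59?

2

(5/59) = +1 → QR.
(31/59) = -1 → non-residue.
(57/59) = +1 → QR.
(58/59) = -1 → non-residue.
Total quadratic residues among the 4: 2.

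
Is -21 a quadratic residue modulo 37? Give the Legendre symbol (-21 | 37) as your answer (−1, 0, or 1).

1

Euler's criterion: (-21/37) ≡ 16^18 (mod 37).
16^2 ≡ 34 (mod 37)
16^4 ≡ 9 (mod 37)
16^8 ≡ 7 (mod 37)
16^16 ≡ 12 (mod 37)
16^18 = 16^(16+2) ≡ 1 (mod 37).
Result is 1, so (-21/37) = 1.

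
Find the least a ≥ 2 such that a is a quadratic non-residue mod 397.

2

(2/397) = −1, so 2 is the smallest positive non-residue mod 397.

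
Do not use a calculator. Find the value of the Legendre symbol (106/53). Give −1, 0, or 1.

0

First reduce: 106 ≡ 0 (mod 53).
Top reduces to 0: gcd > 1, so the symbol is 0.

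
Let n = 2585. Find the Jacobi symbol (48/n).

Pull out 2^4: since 2585 ≡ 1 (mod 8), (2/2585) = +1, so (2/2585)^4 = +1.
Reciprocity: 3 ≡ 3 and 2585 ≡ 1 (mod 4), so (3/2585) = +(2585/3).
Reduce top mod 3: now compute (2/3).
Pull out 2: since 3 ≡ 3 (mod 8), (2/3) = -1.
Reached (1/3) = 1. Collecting the sign flips along the way, the symbol is -1.

-1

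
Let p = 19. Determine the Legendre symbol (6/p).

Euler's criterion: (6/19) ≡ 6^9 (mod 19).
6^2 ≡ 17 (mod 19)
6^4 ≡ 4 (mod 19)
6^8 ≡ 16 (mod 19)
6^9 = 6^(8+1) ≡ 1 (mod 19).
Result is 1, so (6/19) = 1.

1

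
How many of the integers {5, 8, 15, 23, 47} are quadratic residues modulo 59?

(5/59) = +1 → QR.
(8/59) = -1 → non-residue.
(15/59) = +1 → QR.
(23/59) = -1 → non-residue.
(47/59) = -1 → non-residue.
Total quadratic residues among the 5: 2.

2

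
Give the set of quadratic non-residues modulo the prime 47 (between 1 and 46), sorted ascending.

5, 10, 11, 13, 15, 19, 20, 22, 23, 26, 29, 30, 31, 33, 35, 38, 39, 40, 41, 43, 44, 45, 46

Square k = 1,…,23 (k and 47−k give the same square):
1²=1, 2²=4, 3²=9, 4²=16, 5²=25, 6²=36, 7²≡2, 8²≡17, 9²≡34, 10²≡6, 11²≡27, 12²≡3, 13²≡28, 14²≡8, 15²≡37, 16²≡21, 17²≡7, 18²≡42, 19²≡32, 20²≡24, 21²≡18, 22²≡14, 23²≡12 (mod 47).
The residues are {1, 2, 3, 4, 6, 7, 8, 9, 12, 14, 16, 17, 18, 21, 24, 25, 27, 28, 32, 34, 36, 37, 42}; the non-residues are the remaining 23 nonzero classes.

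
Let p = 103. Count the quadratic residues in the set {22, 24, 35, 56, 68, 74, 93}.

3

(22/103) = -1 → non-residue.
(24/103) = -1 → non-residue.
(35/103) = -1 → non-residue.
(56/103) = +1 → QR.
(68/103) = +1 → QR.
(74/103) = -1 → non-residue.
(93/103) = +1 → QR.
Total quadratic residues among the 7: 3.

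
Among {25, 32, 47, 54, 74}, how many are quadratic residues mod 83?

(25/83) = +1 → QR.
(32/83) = -1 → non-residue.
(47/83) = -1 → non-residue.
(54/83) = -1 → non-residue.
(74/83) = -1 → non-residue.
Total quadratic residues among the 5: 1.

1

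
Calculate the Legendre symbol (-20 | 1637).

-1

First reduce: -20 ≡ 1617 (mod 1637).
Reciprocity: 1617 ≡ 1 and 1637 ≡ 1 (mod 4), so (1617/1637) = +(1637/1617).
Reduce top mod 1617: now compute (20/1617).
Pull out 2^2: since 1617 ≡ 1 (mod 8), (2/1617) = +1, so (2/1617)^2 = +1.
Reciprocity: 5 ≡ 1 and 1617 ≡ 1 (mod 4), so (5/1617) = +(1617/5).
Reduce top mod 5: now compute (2/5).
Pull out 2: since 5 ≡ 5 (mod 8), (2/5) = -1.
Reached (1/5) = 1. Collecting the sign flips along the way, the symbol is -1.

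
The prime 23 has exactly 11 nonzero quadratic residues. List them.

Square k = 1,…,11 (k and 23−k give the same square):
1²=1, 2²=4, 3²=9, 4²=16, 5²≡2, 6²≡13, 7²≡3, 8²≡18, 9²≡12, 10²≡8, 11²≡6 (mod 23).
So the quadratic residues mod 23 are {1, 2, 3, 4, 6, 8, 9, 12, 13, 16, 18}.

1 2 3 4 6 8 9 12 13 16 18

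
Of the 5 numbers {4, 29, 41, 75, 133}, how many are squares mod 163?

3

(4/163) = +1 → QR.
(29/163) = -1 → non-residue.
(41/163) = +1 → QR.
(75/163) = -1 → non-residue.
(133/163) = +1 → QR.
Total quadratic residues among the 5: 3.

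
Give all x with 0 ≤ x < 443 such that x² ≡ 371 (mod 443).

126, 317

Since 443 ≡ 3 (mod 4), a square root of 371 is 371^((443+1)/4) = 371^111 mod 443.
Repeated squaring: 371^2≡311, 371^4≡147, 371^8≡345, 371^16≡301, 371^32≡229, 371^64≡167 (mod 443).
371^111 = 371^(64+32+8+4+2+1) ≡ 126 (mod 443).
Check: 126² = 15876 ≡ 371 (mod 443). The two roots are 126 and 317.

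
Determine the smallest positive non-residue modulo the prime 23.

5

(2/23) = +1, so 2 is a residue.
(3/23) = +1, so 3 is a residue.
(4/23) = +1, so 4 is a residue.
(5/23) = −1, so 5 is the smallest positive non-residue mod 23.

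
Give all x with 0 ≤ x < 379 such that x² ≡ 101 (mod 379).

187, 192

Since 379 ≡ 3 (mod 4), a square root of 101 is 101^((379+1)/4) = 101^95 mod 379.
Repeated squaring: 101^2≡347, 101^4≡266, 101^8≡262, 101^16≡45, 101^32≡130, 101^64≡224 (mod 379).
101^95 = 101^(64+16+8+4+2+1) ≡ 187 (mod 379).
Check: 187² = 34969 ≡ 101 (mod 379). The two roots are 187 and 192.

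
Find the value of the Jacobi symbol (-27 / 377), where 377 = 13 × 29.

-1

First reduce: -27 ≡ 350 (mod 377).
Pull out 2: since 377 ≡ 1 (mod 8), (2/377) = +1.
Reciprocity: 175 ≡ 3 and 377 ≡ 1 (mod 4), so (175/377) = +(377/175).
Reduce top mod 175: now compute (27/175).
Reciprocity: 27 ≡ 3 and 175 ≡ 3 (mod 4), so (27/175) = −(175/27).
Reduce top mod 27: now compute (13/27).
Reciprocity: 13 ≡ 1 and 27 ≡ 3 (mod 4), so (13/27) = +(27/13).
Reduce top mod 13: now compute (1/13).
Reached (1/13) = 1. Collecting the sign flips along the way, the symbol is -1.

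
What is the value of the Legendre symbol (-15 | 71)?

First reduce: -15 ≡ 56 (mod 71).
Pull out 2^3: since 71 ≡ 7 (mod 8), (2/71) = +1, so (2/71)^3 = +1.
Reciprocity: 7 ≡ 3 and 71 ≡ 3 (mod 4), so (7/71) = −(71/7).
Reduce top mod 7: now compute (1/7).
Reached (1/7) = 1. Collecting the sign flips along the way, the symbol is -1.

-1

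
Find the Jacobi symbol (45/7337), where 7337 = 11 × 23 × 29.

-1

Reciprocity: 45 ≡ 1 and 7337 ≡ 1 (mod 4), so (45/7337) = +(7337/45).
Reduce top mod 45: now compute (2/45).
Pull out 2: since 45 ≡ 5 (mod 8), (2/45) = -1.
Reached (1/45) = 1. Collecting the sign flips along the way, the symbol is -1.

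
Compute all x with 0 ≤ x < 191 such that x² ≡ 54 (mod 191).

93, 98

Since 191 ≡ 3 (mod 4), a square root of 54 is 54^((191+1)/4) = 54^48 mod 191.
Repeated squaring: 54^2≡51, 54^4≡118, 54^8≡172, 54^16≡170, 54^32≡59 (mod 191).
54^48 = 54^(32+16) ≡ 98 (mod 191).
Check: 98² = 9604 ≡ 54 (mod 191). The two roots are 93 and 98.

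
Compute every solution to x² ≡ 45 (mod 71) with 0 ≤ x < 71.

20, 51

Since 71 ≡ 3 (mod 4), a square root of 45 is 45^((71+1)/4) = 45^18 mod 71.
Repeated squaring: 45^2≡37, 45^4≡20, 45^8≡45, 45^16≡37 (mod 71).
45^18 = 45^(16+2) ≡ 20 (mod 71).
Check: 20² = 400 ≡ 45 (mod 71). The two roots are 20 and 51.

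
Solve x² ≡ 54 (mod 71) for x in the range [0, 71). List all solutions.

14, 57

Since 71 ≡ 3 (mod 4), a square root of 54 is 54^((71+1)/4) = 54^18 mod 71.
Repeated squaring: 54^2≡5, 54^4≡25, 54^8≡57, 54^16≡54 (mod 71).
54^18 = 54^(16+2) ≡ 57 (mod 71).
Check: 57² = 3249 ≡ 54 (mod 71). The two roots are 14 and 57.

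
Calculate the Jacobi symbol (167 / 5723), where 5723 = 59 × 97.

Reciprocity: 167 ≡ 3 and 5723 ≡ 3 (mod 4), so (167/5723) = −(5723/167).
Reduce top mod 167: now compute (45/167).
Reciprocity: 45 ≡ 1 and 167 ≡ 3 (mod 4), so (45/167) = +(167/45).
Reduce top mod 45: now compute (32/45).
Pull out 2^5: since 45 ≡ 5 (mod 8), (2/45) = -1, so (2/45)^5 = -1.
Reached (1/45) = 1. Collecting the sign flips along the way, the symbol is +1.

1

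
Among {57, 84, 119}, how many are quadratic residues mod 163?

3

(57/163) = +1 → QR.
(84/163) = +1 → QR.
(119/163) = +1 → QR.
Total quadratic residues among the 3: 3.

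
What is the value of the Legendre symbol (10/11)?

-1

Euler's criterion: (10/11) ≡ 10^5 (mod 11).
10^2 ≡ 1 (mod 11)
10^4 ≡ 1 (mod 11)
10^5 = 10^(4+1) ≡ 10 (mod 11).
Result is 10 ≡ −1, so (10/11) = −1.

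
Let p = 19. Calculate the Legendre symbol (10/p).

-1

Euler's criterion: (10/19) ≡ 10^9 (mod 19).
10^2 ≡ 5 (mod 19)
10^4 ≡ 6 (mod 19)
10^8 ≡ 17 (mod 19)
10^9 = 10^(8+1) ≡ 18 (mod 19).
Result is 18 ≡ −1, so (10/19) = −1.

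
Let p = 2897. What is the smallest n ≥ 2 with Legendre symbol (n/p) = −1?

3

(2/2897) = +1, so 2 is a residue.
(3/2897) = −1, so 3 is the smallest positive non-residue mod 2897.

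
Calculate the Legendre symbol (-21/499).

First reduce: -21 ≡ 478 (mod 499).
Pull out 2: since 499 ≡ 3 (mod 8), (2/499) = -1.
Reciprocity: 239 ≡ 3 and 499 ≡ 3 (mod 4), so (239/499) = −(499/239).
Reduce top mod 239: now compute (21/239).
Reciprocity: 21 ≡ 1 and 239 ≡ 3 (mod 4), so (21/239) = +(239/21).
Reduce top mod 21: now compute (8/21).
Pull out 2^3: since 21 ≡ 5 (mod 8), (2/21) = -1, so (2/21)^3 = -1.
Reached (1/21) = 1. Collecting the sign flips along the way, the symbol is -1.

-1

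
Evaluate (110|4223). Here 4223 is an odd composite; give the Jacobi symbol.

Pull out 2: since 4223 ≡ 7 (mod 8), (2/4223) = +1.
Reciprocity: 55 ≡ 3 and 4223 ≡ 3 (mod 4), so (55/4223) = −(4223/55).
Reduce top mod 55: now compute (43/55).
Reciprocity: 43 ≡ 3 and 55 ≡ 3 (mod 4), so (43/55) = −(55/43).
Reduce top mod 43: now compute (12/43).
Pull out 2^2: since 43 ≡ 3 (mod 8), (2/43) = -1, so (2/43)^2 = +1.
Reciprocity: 3 ≡ 3 and 43 ≡ 3 (mod 4), so (3/43) = −(43/3).
Reduce top mod 3: now compute (1/3).
Reached (1/3) = 1. Collecting the sign flips along the way, the symbol is -1.

-1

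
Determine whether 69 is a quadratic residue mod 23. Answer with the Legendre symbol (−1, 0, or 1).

First reduce: 69 ≡ 0 (mod 23).
Top reduces to 0: gcd > 1, so the symbol is 0.

0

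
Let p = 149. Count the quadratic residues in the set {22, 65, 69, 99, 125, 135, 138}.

3

(22/149) = +1 → QR.
(65/149) = -1 → non-residue.
(69/149) = +1 → QR.
(99/149) = -1 → non-residue.
(125/149) = +1 → QR.
(135/149) = -1 → non-residue.
(138/149) = -1 → non-residue.
Total quadratic residues among the 7: 3.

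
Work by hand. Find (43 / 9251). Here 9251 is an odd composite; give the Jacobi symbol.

Reciprocity: 43 ≡ 3 and 9251 ≡ 3 (mod 4), so (43/9251) = −(9251/43).
Reduce top mod 43: now compute (6/43).
Pull out 2: since 43 ≡ 3 (mod 8), (2/43) = -1.
Reciprocity: 3 ≡ 3 and 43 ≡ 3 (mod 4), so (3/43) = −(43/3).
Reduce top mod 3: now compute (1/3).
Reached (1/3) = 1. Collecting the sign flips along the way, the symbol is -1.

-1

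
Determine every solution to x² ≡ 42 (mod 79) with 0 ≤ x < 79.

11, 68

Since 79 ≡ 3 (mod 4), a square root of 42 is 42^((79+1)/4) = 42^20 mod 79.
Repeated squaring: 42^2≡26, 42^4≡44, 42^8≡40, 42^16≡20 (mod 79).
42^20 = 42^(16+4) ≡ 11 (mod 79).
Check: 11² = 121 ≡ 42 (mod 79). The two roots are 11 and 68.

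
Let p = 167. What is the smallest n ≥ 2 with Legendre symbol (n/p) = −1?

(2/167) = +1, so 2 is a residue.
(3/167) = +1, so 3 is a residue.
(4/167) = +1, so 4 is a residue.
(5/167) = −1, so 5 is the smallest positive non-residue mod 167.

5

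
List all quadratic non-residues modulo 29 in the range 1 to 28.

Square k = 1,…,14 (k and 29−k give the same square):
1²=1, 2²=4, 3²=9, 4²=16, 5²=25, 6²≡7, 7²≡20, 8²≡6, 9²≡23, 10²≡13, 11²≡5, 12²≡28, 13²≡24, 14²≡22 (mod 29).
The residues are {1, 4, 5, 6, 7, 9, 13, 16, 20, 22, 23, 24, 25, 28}; the non-residues are the remaining 14 nonzero classes.

2 3 8 10 11 12 14 15 17 18 19 21 26 27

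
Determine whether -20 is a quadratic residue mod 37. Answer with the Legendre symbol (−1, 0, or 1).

Euler's criterion: (-20/37) ≡ 17^18 (mod 37).
17^2 ≡ 30 (mod 37)
17^4 ≡ 12 (mod 37)
17^8 ≡ 33 (mod 37)
17^16 ≡ 16 (mod 37)
17^18 = 17^(16+2) ≡ 36 (mod 37).
Result is 36 ≡ −1, so (-20/37) = −1.

-1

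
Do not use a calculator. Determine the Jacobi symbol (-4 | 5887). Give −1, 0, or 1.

First reduce: -4 ≡ 5883 (mod 5887).
Reciprocity: 5883 ≡ 3 and 5887 ≡ 3 (mod 4), so (5883/5887) = −(5887/5883).
Reduce top mod 5883: now compute (4/5883).
Pull out 2^2: since 5883 ≡ 3 (mod 8), (2/5883) = -1, so (2/5883)^2 = +1.
Reached (1/5883) = 1. Collecting the sign flips along the way, the symbol is -1.

-1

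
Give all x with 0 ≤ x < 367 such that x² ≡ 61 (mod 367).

58, 309

Since 367 ≡ 3 (mod 4), a square root of 61 is 61^((367+1)/4) = 61^92 mod 367.
Repeated squaring: 61^2≡51, 61^4≡32, 61^8≡290, 61^16≡57, 61^32≡313, 61^64≡347 (mod 367).
61^92 = 61^(64+16+8+4) ≡ 309 (mod 367).
Check: 309² = 95481 ≡ 61 (mod 367). The two roots are 58 and 309.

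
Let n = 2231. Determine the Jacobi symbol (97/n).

0

Reciprocity: 97 ≡ 1 and 2231 ≡ 3 (mod 4), so (97/2231) = +(2231/97).
Reduce top mod 97: now compute (0/97).
Top reduces to 0: gcd > 1, so the symbol is 0.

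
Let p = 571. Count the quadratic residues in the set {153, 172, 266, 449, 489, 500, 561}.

(153/571) = -1 → non-residue.
(172/571) = +1 → QR.
(266/571) = -1 → non-residue.
(449/571) = +1 → QR.
(489/571) = -1 → non-residue.
(500/571) = +1 → QR.
(561/571) = +1 → QR.
Total quadratic residues among the 7: 4.

4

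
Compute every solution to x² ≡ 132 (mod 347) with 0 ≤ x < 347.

106, 241

Since 347 ≡ 3 (mod 4), a square root of 132 is 132^((347+1)/4) = 132^87 mod 347.
Repeated squaring: 132^2≡74, 132^4≡271, 132^8≡224, 132^16≡208, 132^32≡236, 132^64≡176 (mod 347).
132^87 = 132^(64+16+4+2+1) ≡ 241 (mod 347).
Check: 241² = 58081 ≡ 132 (mod 347). The two roots are 106 and 241.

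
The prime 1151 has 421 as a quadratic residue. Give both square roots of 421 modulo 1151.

485, 666

Since 1151 ≡ 3 (mod 4), a square root of 421 is 421^((1151+1)/4) = 421^288 mod 1151.
Repeated squaring: 421^2≡1138, 421^4≡169, 421^8≡937, 421^16≡907, 421^32≡835, 421^64≡870, 421^128≡693, 421^256≡282 (mod 1151).
421^288 = 421^(256+32) ≡ 666 (mod 1151).
Check: 666² = 443556 ≡ 421 (mod 1151). The two roots are 485 and 666.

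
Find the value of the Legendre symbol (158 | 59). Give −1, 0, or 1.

-1

First reduce: 158 ≡ 40 (mod 59).
Pull out 2^3: since 59 ≡ 3 (mod 8), (2/59) = -1, so (2/59)^3 = -1.
Reciprocity: 5 ≡ 1 and 59 ≡ 3 (mod 4), so (5/59) = +(59/5).
Reduce top mod 5: now compute (4/5).
Pull out 2^2: since 5 ≡ 5 (mod 8), (2/5) = -1, so (2/5)^2 = +1.
Reached (1/5) = 1. Collecting the sign flips along the way, the symbol is -1.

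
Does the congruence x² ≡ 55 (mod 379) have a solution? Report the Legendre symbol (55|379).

Euler's criterion: (55/379) ≡ 55^189 (mod 379).
55^2 ≡ 372 (mod 379)
55^4 ≡ 49 (mod 379)
55^8 ≡ 127 (mod 379)
55^16 ≡ 211 (mod 379)
55^32 ≡ 178 (mod 379)
55^64 ≡ 227 (mod 379)
55^128 ≡ 364 (mod 379)
55^189 = 55^(128+32+16+8+4+1) ≡ 378 (mod 379).
Result is 378 ≡ −1, so (55/379) = −1.

-1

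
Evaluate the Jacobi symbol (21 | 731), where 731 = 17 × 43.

Reciprocity: 21 ≡ 1 and 731 ≡ 3 (mod 4), so (21/731) = +(731/21).
Reduce top mod 21: now compute (17/21).
Reciprocity: 17 ≡ 1 and 21 ≡ 1 (mod 4), so (17/21) = +(21/17).
Reduce top mod 17: now compute (4/17).
Pull out 2^2: since 17 ≡ 1 (mod 8), (2/17) = +1, so (2/17)^2 = +1.
Reached (1/17) = 1. Collecting the sign flips along the way, the symbol is +1.

1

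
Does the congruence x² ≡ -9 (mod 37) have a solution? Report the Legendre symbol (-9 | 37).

1

First reduce: -9 ≡ 28 (mod 37).
Pull out 2^2: since 37 ≡ 5 (mod 8), (2/37) = -1, so (2/37)^2 = +1.
Reciprocity: 7 ≡ 3 and 37 ≡ 1 (mod 4), so (7/37) = +(37/7).
Reduce top mod 7: now compute (2/7).
Pull out 2: since 7 ≡ 7 (mod 8), (2/7) = +1.
Reached (1/7) = 1. Collecting the sign flips along the way, the symbol is +1.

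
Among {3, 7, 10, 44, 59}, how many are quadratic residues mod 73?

1

(3/73) = +1 → QR.
(7/73) = -1 → non-residue.
(10/73) = -1 → non-residue.
(44/73) = -1 → non-residue.
(59/73) = -1 → non-residue.
Total quadratic residues among the 5: 1.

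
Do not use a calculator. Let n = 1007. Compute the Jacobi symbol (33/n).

Reciprocity: 33 ≡ 1 and 1007 ≡ 3 (mod 4), so (33/1007) = +(1007/33).
Reduce top mod 33: now compute (17/33).
Reciprocity: 17 ≡ 1 and 33 ≡ 1 (mod 4), so (17/33) = +(33/17).
Reduce top mod 17: now compute (16/17).
Pull out 2^4: since 17 ≡ 1 (mod 8), (2/17) = +1, so (2/17)^4 = +1.
Reached (1/17) = 1. Collecting the sign flips along the way, the symbol is +1.

1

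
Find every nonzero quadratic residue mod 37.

1 3 4 7 9 10 11 12 16 21 25 26 27 28 30 33 34 36

Square k = 1,…,18 (k and 37−k give the same square):
1²=1, 2²=4, 3²=9, 4²=16, 5²=25, 6²=36, 7²≡12, 8²≡27, 9²≡7, 10²≡26, 11²≡10, 12²≡33, 13²≡21, 14²≡11, 15²≡3, 16²≡34, 17²≡30, 18²≡28 (mod 37).
So the quadratic residues mod 37 are {1, 3, 4, 7, 9, 10, 11, 12, 16, 21, 25, 26, 27, 28, 30, 33, 34, 36}.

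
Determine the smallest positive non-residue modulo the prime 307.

2

(2/307) = −1, so 2 is the smallest positive non-residue mod 307.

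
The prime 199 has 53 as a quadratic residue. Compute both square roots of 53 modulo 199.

Since 199 ≡ 3 (mod 4), a square root of 53 is 53^((199+1)/4) = 53^50 mod 199.
Repeated squaring: 53^2≡23, 53^4≡131, 53^8≡47, 53^16≡20, 53^32≡2 (mod 199).
53^50 = 53^(32+16+2) ≡ 124 (mod 199).
Check: 124² = 15376 ≡ 53 (mod 199). The two roots are 75 and 124.

75, 124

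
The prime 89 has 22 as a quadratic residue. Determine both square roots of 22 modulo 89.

89 ≡ 1 (mod 4), so we find a root by search.
Trying successive values, 17² = 289 ≡ 22 (mod 89). The other root is 89 − 17 = 72.

17, 72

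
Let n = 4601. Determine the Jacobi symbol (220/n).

1

Pull out 2^2: since 4601 ≡ 1 (mod 8), (2/4601) = +1, so (2/4601)^2 = +1.
Reciprocity: 55 ≡ 3 and 4601 ≡ 1 (mod 4), so (55/4601) = +(4601/55).
Reduce top mod 55: now compute (36/55).
Pull out 2^2: since 55 ≡ 7 (mod 8), (2/55) = +1, so (2/55)^2 = +1.
Reciprocity: 9 ≡ 1 and 55 ≡ 3 (mod 4), so (9/55) = +(55/9).
Reduce top mod 9: now compute (1/9).
Reached (1/9) = 1. Collecting the sign flips along the way, the symbol is +1.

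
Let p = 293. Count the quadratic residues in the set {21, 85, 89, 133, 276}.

(21/293) = +1 → QR.
(85/293) = -1 → non-residue.
(89/293) = -1 → non-residue.
(133/293) = +1 → QR.
(276/293) = +1 → QR.
Total quadratic residues among the 5: 3.

3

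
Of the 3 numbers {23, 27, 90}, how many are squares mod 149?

(23/149) = -1 → non-residue.
(27/149) = -1 → non-residue.
(90/149) = -1 → non-residue.
Total quadratic residues among the 3: 0.

0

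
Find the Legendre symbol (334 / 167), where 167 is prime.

0

First reduce: 334 ≡ 0 (mod 167).
Top reduces to 0: gcd > 1, so the symbol is 0.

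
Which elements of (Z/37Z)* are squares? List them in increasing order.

Square k = 1,…,18 (k and 37−k give the same square):
1²=1, 2²=4, 3²=9, 4²=16, 5²=25, 6²=36, 7²≡12, 8²≡27, 9²≡7, 10²≡26, 11²≡10, 12²≡33, 13²≡21, 14²≡11, 15²≡3, 16²≡34, 17²≡30, 18²≡28 (mod 37).
So the quadratic residues mod 37 are {1, 3, 4, 7, 9, 10, 11, 12, 16, 21, 25, 26, 27, 28, 30, 33, 34, 36}.

1 3 4 7 9 10 11 12 16 21 25 26 27 28 30 33 34 36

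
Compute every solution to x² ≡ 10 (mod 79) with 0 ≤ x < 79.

22, 57

Since 79 ≡ 3 (mod 4), a square root of 10 is 10^((79+1)/4) = 10^20 mod 79.
Repeated squaring: 10^2≡21, 10^4≡46, 10^8≡62, 10^16≡52 (mod 79).
10^20 = 10^(16+4) ≡ 22 (mod 79).
Check: 22² = 484 ≡ 10 (mod 79). The two roots are 22 and 57.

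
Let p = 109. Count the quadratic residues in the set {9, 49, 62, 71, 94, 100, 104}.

(9/109) = +1 → QR.
(49/109) = +1 → QR.
(62/109) = -1 → non-residue.
(71/109) = +1 → QR.
(94/109) = +1 → QR.
(100/109) = +1 → QR.
(104/109) = +1 → QR.
Total quadratic residues among the 7: 6.

6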